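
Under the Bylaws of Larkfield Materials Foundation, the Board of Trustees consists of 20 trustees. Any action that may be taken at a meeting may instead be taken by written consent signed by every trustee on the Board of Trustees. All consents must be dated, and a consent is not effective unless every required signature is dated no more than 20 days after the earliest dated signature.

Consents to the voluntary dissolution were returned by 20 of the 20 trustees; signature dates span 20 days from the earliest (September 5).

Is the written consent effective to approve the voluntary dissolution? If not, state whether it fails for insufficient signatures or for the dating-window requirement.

Effective — both the signature and dating-window requirements are satisfied.

Signatures required: the unanimous vote of 20 — unanimous means all 20, so 20 needed; 20 signed. Sufficient.
Dating window: the latest signature is 20 days after the earliest; the limit is 20 days. Within the window.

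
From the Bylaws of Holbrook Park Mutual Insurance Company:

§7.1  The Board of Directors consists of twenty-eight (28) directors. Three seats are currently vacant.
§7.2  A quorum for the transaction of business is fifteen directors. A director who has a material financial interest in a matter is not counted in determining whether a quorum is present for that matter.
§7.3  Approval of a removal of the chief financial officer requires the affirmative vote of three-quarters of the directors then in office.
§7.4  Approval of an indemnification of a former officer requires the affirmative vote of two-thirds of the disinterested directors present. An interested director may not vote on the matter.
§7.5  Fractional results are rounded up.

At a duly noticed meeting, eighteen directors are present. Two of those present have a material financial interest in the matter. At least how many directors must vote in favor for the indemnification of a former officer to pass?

11

The indemnification of a former officer requires two-thirds of the disinterested directors present (18 − 2 = 16).
2/3 of 16 = 10.67, rounded up to 11.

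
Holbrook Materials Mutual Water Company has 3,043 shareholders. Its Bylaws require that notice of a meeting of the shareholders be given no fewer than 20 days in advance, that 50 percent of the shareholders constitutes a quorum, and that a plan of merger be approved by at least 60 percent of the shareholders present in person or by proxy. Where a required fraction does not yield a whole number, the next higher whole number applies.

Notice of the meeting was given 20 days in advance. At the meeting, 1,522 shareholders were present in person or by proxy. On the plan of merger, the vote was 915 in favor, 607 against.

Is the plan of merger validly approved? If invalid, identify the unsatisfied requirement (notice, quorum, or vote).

Notice: 20 days given; 20 required. Satisfied.
Quorum: 50% of 3,043 = 1,521.50, rounded up to 1,522; 1,522 present. Satisfied.
Vote: requires three-fifths of those present (1,522); 3/5 of 1522 = 913.20, rounded up to 914, so 914 needed; 915 in favor. Satisfied.

Valid — all requirements satisfied.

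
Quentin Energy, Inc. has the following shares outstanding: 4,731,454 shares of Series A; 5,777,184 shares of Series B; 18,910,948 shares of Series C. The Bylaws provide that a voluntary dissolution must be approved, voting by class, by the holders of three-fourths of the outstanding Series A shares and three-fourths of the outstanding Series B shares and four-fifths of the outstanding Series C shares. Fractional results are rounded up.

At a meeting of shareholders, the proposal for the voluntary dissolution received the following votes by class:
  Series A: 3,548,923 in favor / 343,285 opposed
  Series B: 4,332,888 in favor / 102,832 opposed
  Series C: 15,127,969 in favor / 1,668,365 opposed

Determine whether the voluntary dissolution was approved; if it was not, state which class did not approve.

Series A: 3/4 of 4731454 = 3548590.50, rounded up to 3548591; 3,548,591 required, 3,548,923 in favor — approved.
Series B: 3/4 of 5777184 = 4332888; 4,332,888 required, 4,332,888 in favor — approved.
Series C: 4/5 of 18910948 = 15128758.40, rounded up to 15128759; 15,128,759 required, 15,127,969 in favor — not approved.

Not approved — the Series C shares did not give the required vote.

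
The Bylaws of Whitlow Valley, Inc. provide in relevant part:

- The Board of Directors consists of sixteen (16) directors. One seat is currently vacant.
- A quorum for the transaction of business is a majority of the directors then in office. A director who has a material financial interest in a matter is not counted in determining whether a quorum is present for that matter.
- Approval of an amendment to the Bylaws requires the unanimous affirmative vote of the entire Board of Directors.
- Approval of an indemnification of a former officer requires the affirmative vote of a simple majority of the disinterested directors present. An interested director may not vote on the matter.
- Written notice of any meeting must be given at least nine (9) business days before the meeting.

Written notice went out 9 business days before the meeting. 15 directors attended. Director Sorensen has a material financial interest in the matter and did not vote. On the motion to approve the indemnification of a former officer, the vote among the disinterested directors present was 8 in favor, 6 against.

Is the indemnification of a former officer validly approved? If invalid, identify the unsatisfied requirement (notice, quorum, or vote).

Notice: 9 business days given; 9 required (9 ≥ 9). Satisfied.
Quorum: 15 present, but the 1 interested director does not count, leaving 14. Quorum is 8. Satisfied.
Vote: the indemnification of a former officer requires a majority of the disinterested directors present (15 − 1 = 14). A majority of 14 is 8, so 8 affirmative votes are needed; 8 voted in favor. Satisfied.

Valid — all requirements satisfied.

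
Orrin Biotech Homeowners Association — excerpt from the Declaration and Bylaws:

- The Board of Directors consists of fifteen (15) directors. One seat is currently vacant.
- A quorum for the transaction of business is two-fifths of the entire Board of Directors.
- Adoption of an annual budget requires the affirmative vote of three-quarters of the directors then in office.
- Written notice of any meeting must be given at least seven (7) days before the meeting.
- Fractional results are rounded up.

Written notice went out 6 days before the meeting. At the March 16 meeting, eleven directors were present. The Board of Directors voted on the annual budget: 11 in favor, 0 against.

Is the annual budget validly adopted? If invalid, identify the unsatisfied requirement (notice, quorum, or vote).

Notice: 6 days given; 7 required (6 < 7). Not satisfied.
Quorum: 11 present; quorum is 6. Satisfied.
Vote: the annual budget requires three-fourths of the directors then in office (14). 3/4 of 14 = 10.50, rounded up to 11, so 11 affirmative votes are needed; 11 voted in favor. Satisfied.

Invalid — notice requirement not satisfied.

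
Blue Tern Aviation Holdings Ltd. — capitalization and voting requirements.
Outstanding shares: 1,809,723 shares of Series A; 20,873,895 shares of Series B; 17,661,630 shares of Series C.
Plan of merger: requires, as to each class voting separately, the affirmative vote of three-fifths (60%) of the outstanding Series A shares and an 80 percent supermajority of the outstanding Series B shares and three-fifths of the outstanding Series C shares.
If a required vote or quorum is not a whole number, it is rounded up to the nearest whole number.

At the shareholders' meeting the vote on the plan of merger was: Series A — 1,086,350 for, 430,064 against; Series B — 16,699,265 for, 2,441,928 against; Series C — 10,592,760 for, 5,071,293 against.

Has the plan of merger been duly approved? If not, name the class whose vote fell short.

Not approved — the Series C shares did not give the required vote.

Series A: 3/5 of 1809723 = 1085833.80, rounded up to 1085834; 1,085,834 required, 1,086,350 in favor — approved.
Series B: 4/5 of 20873895 = 16699116; 16,699,116 required, 16,699,265 in favor — approved.
Series C: 3/5 of 17661630 = 10596978; 10,596,978 required, 10,592,760 in favor — not approved.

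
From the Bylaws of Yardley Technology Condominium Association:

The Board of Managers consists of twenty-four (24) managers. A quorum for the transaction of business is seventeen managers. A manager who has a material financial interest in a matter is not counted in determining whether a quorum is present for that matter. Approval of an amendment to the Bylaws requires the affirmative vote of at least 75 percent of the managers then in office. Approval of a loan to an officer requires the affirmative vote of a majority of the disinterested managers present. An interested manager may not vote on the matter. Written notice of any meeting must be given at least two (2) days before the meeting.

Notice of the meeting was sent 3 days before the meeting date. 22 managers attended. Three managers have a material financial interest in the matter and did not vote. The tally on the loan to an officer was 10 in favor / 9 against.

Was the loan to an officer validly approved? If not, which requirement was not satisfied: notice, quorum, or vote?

Notice: 3 days given; 2 required (3 ≥ 2). Satisfied.
Quorum: 22 present, but the 3 interested managers do not count, leaving 19. Quorum is 17. Satisfied.
Vote: the loan to an officer requires a majority of the disinterested managers present (22 − 3 = 19). A majority of 19 is 10, so 10 affirmative votes are needed; 10 voted in favor. Satisfied.

Valid — all requirements satisfied.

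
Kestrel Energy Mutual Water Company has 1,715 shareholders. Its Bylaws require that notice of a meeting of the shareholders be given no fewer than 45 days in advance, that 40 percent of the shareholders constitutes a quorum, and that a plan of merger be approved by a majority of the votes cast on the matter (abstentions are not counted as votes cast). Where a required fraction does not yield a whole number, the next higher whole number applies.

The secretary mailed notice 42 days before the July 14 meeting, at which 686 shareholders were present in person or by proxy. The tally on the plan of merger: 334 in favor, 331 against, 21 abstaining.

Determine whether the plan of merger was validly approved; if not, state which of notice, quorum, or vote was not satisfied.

Notice: 42 days given; 45 required. Not satisfied.
Quorum: 40% of 1,715 = 686; 686 present. Satisfied.
Vote: requires a majority of the votes cast (686 − 21 abstaining = 665); a majority of 665 is 333, so 333 needed; 334 in favor. Satisfied.

Invalid — notice requirement not satisfied.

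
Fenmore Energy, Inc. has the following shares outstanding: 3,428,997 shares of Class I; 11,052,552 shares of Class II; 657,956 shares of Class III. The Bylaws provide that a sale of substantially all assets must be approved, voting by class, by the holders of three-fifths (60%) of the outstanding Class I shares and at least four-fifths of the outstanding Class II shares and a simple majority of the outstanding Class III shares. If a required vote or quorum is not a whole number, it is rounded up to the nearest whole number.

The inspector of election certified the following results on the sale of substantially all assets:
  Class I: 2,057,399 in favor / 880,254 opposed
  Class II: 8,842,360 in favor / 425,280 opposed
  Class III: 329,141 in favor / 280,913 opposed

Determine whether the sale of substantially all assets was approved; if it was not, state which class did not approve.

Class I: 3/5 of 3428997 = 2057398.20, rounded up to 2057399; 2,057,399 required, 2,057,399 in favor — approved.
Class II: 4/5 of 11052552 = 8842041.60, rounded up to 8842042; 8,842,042 required, 8,842,360 in favor — approved.
Class III: a majority of 657956 is 328979; 328,979 required, 329,141 in favor — approved.

Approved — every class gave the required vote.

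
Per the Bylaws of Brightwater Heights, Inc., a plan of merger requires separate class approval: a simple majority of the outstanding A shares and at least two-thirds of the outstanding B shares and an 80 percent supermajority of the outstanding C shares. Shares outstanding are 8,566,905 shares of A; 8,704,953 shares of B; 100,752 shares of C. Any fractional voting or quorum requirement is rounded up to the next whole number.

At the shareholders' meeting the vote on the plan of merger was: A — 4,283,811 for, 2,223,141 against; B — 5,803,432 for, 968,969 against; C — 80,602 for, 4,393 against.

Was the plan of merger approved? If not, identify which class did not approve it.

Approved — every class gave the required vote.

A: a majority of 8566905 is 4283453; 4,283,453 required, 4,283,811 in favor — approved.
B: 2/3 of 8704953 = 5803302; 5,803,302 required, 5,803,432 in favor — approved.
C: 4/5 of 100752 = 80601.60, rounded up to 80602; 80,602 required, 80,602 in favor — approved.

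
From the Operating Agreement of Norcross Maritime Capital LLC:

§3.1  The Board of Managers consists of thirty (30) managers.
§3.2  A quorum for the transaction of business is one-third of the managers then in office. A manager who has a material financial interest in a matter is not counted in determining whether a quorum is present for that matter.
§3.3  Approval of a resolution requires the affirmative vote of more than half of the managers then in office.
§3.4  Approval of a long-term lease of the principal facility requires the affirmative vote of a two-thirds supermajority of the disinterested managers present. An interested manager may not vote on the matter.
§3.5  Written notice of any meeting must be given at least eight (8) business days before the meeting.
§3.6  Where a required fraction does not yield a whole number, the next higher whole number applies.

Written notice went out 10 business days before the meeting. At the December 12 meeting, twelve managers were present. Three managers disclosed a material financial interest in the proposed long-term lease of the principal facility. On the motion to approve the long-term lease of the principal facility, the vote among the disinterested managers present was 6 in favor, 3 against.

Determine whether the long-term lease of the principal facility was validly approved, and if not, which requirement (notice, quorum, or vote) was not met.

Notice: 10 business days given; 8 required (10 ≥ 8). Satisfied.
Quorum: 12 present, but the 3 interested managers do not count, leaving 9. Quorum is 10. Not satisfied.
Vote: the long-term lease of the principal facility requires two-thirds of the disinterested managers present (12 − 3 = 9). 2/3 of 9 = 6, so 6 affirmative votes are needed; 6 voted in favor. Satisfied. (Moot — without a quorum no business can be validly transacted.)

Invalid — quorum requirement not satisfied.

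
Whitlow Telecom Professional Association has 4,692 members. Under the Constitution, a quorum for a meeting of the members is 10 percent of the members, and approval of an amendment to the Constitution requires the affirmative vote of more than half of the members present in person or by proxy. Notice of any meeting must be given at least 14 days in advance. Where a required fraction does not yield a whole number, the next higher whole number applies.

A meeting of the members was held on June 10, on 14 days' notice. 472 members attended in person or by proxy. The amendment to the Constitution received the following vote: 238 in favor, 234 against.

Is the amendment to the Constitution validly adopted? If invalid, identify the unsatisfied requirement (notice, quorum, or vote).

Valid — all requirements satisfied.

Notice: 14 days given; 14 required. Satisfied.
Quorum: 10% of 4,692 = 469.20, rounded up to 470; 472 present. Satisfied.
Vote: requires a majority of those present (472); a majority of 472 is 237, so 237 needed; 238 in favor. Satisfied.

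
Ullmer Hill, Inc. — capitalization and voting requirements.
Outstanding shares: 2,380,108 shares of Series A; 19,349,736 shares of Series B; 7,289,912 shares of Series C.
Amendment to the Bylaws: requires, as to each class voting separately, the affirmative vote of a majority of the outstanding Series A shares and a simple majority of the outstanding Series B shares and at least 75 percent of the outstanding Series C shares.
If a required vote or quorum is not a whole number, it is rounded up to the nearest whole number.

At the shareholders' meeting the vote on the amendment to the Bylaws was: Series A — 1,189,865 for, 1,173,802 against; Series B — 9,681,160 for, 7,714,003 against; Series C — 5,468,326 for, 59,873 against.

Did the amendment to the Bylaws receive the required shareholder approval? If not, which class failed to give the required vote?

Series A: a majority of 2380108 is 1190055; 1,190,055 required, 1,189,865 in favor — not approved.
Series B: a majority of 19349736 is 9674869; 9,674,869 required, 9,681,160 in favor — approved.
Series C: 3/4 of 7289912 = 5467434; 5,467,434 required, 5,468,326 in favor — approved.

Not approved — the Series A shares did not give the required vote.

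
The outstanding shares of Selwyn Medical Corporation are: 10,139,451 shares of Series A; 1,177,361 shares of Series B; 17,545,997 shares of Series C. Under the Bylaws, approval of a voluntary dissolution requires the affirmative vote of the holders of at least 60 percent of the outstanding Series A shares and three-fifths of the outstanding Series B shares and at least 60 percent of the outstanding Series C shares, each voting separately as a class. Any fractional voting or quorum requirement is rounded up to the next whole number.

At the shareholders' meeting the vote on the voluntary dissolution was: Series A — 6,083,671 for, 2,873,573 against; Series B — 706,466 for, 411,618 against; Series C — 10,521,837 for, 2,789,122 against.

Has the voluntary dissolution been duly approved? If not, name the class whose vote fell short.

Not approved — the Series C shares did not give the required vote.

Series A: 3/5 of 10139451 = 6083670.60, rounded up to 6083671; 6,083,671 required, 6,083,671 in favor — approved.
Series B: 3/5 of 1177361 = 706416.60, rounded up to 706417; 706,417 required, 706,466 in favor — approved.
Series C: 3/5 of 17545997 = 10527598.20, rounded up to 10527599; 10,527,599 required, 10,521,837 in favor — not approved.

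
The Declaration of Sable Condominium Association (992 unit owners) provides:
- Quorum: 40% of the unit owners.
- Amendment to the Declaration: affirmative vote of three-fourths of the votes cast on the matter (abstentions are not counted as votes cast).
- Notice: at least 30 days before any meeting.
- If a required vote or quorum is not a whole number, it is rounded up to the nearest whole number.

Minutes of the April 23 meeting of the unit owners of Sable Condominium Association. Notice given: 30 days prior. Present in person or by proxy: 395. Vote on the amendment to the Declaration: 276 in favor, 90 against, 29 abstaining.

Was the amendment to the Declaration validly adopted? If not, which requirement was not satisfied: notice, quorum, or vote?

Invalid — quorum requirement not satisfied.

Notice: 30 days given; 30 required. Satisfied.
Quorum: 40% of 992 = 396.80, rounded up to 397; 395 present. Not satisfied.
Vote: requires three-fourths of the votes cast (395 − 29 abstaining = 366); 3/4 of 366 = 274.50, rounded up to 275, so 275 needed; 276 in favor. Satisfied.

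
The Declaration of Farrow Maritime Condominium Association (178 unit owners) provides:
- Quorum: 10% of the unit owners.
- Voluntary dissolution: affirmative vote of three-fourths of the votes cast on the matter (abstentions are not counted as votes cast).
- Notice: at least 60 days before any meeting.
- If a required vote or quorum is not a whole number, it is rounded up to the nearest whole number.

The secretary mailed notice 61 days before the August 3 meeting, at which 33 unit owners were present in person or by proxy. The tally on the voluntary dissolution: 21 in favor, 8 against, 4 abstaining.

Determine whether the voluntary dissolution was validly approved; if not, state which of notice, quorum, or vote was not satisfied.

Notice: 61 days given; 60 required. Satisfied.
Quorum: 10% of 178 = 17.80, rounded up to 18; 33 present. Satisfied.
Vote: requires three-fourths of the votes cast (33 − 4 abstaining = 29); 3/4 of 29 = 21.75, rounded up to 22, so 22 needed; 21 in favor. Not satisfied.

Invalid — vote requirement not satisfied.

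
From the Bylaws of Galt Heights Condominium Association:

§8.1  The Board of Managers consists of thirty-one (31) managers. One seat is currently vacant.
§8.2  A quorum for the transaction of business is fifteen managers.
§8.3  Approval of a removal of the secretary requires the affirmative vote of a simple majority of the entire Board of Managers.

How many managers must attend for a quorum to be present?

The quorum is fixed at 15.

15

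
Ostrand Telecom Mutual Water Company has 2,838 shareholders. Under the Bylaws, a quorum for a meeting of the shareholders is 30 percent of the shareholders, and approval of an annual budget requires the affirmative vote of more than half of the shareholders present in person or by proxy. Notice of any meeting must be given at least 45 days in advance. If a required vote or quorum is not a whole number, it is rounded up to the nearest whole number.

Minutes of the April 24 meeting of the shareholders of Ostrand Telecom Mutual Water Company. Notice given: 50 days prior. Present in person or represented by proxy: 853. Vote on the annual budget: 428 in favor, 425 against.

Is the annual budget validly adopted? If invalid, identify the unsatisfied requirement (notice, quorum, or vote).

Notice: 50 days given; 45 required. Satisfied.
Quorum: 30% of 2,838 = 851.40, rounded up to 852; 853 present. Satisfied.
Vote: requires a majority of those present (853); a majority of 853 is 427, so 427 needed; 428 in favor. Satisfied.

Valid — all requirements satisfied.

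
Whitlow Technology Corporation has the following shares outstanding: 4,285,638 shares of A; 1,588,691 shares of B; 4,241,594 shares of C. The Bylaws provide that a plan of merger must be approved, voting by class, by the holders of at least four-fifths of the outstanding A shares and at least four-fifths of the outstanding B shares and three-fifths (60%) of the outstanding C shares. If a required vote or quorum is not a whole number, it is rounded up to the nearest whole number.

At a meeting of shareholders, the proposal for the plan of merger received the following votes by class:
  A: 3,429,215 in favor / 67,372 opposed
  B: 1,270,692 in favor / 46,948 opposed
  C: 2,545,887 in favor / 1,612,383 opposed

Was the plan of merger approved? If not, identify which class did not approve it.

Not approved — the B shares did not give the required vote.

A: 4/5 of 4285638 = 3428510.40, rounded up to 3428511; 3,428,511 required, 3,429,215 in favor — approved.
B: 4/5 of 1588691 = 1270952.80, rounded up to 1270953; 1,270,953 required, 1,270,692 in favor — not approved.
C: 3/5 of 4241594 = 2544956.40, rounded up to 2544957; 2,544,957 required, 2,545,887 in favor — approved.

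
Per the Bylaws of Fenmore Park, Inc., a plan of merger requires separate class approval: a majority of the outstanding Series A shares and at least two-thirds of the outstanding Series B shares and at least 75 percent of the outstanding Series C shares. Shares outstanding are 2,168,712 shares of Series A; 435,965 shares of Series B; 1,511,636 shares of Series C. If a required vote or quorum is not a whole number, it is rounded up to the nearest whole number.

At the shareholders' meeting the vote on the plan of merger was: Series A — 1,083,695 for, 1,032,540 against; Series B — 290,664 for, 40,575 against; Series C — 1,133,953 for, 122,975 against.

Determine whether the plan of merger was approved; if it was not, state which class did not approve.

Series A: a majority of 2168712 is 1084357; 1,084,357 required, 1,083,695 in favor — not approved.
Series B: 2/3 of 435965 = 290643.33, rounded up to 290644; 290,644 required, 290,664 in favor — approved.
Series C: 3/4 of 1511636 = 1133727; 1,133,727 required, 1,133,953 in favor — approved.

Not approved — the Series A shares did not give the required vote.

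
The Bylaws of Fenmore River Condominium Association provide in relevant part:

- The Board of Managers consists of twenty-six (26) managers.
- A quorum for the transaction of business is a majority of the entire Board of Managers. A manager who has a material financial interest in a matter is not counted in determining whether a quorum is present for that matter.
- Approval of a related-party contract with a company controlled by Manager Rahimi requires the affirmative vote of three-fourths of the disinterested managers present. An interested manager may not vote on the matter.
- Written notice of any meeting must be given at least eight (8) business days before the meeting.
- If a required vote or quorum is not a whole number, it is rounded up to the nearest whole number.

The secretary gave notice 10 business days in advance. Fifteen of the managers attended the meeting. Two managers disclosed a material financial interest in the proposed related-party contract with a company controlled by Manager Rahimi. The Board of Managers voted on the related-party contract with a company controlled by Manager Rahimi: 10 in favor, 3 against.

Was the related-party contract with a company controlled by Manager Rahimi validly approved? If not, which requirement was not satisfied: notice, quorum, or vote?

Notice: 10 business days given; 8 required (10 ≥ 8). Satisfied.
Quorum: 15 present, but the 2 interested managers do not count, leaving 13. Quorum is 14. Not satisfied.
Vote: the related-party contract with a company controlled by Manager Rahimi requires three-fourths of the disinterested managers present (15 − 2 = 13). 3/4 of 13 = 9.75, rounded up to 10, so 10 affirmative votes are needed; 10 voted in favor. Satisfied. (Moot — without a quorum no business can be validly transacted.)

Invalid — quorum requirement not satisfied.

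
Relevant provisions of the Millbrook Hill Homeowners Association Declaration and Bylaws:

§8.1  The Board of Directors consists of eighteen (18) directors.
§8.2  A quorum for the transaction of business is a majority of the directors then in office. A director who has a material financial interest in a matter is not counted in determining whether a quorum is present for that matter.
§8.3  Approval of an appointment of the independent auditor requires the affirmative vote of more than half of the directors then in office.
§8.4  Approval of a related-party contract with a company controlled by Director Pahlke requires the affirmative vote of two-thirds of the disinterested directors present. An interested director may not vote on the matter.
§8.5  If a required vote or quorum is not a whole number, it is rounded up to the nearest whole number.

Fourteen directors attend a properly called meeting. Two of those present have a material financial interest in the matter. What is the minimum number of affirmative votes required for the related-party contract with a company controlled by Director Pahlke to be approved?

8

The related-party contract with a company controlled by Director Pahlke requires two-thirds of the disinterested directors present (14 − 2 = 12).
2/3 of 12 = 8.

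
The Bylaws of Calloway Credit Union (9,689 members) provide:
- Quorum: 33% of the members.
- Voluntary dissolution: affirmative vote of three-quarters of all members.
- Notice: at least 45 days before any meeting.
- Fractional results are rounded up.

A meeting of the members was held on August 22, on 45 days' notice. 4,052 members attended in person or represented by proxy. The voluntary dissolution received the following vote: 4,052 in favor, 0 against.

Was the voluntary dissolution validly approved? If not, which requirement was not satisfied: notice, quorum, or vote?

Invalid — vote requirement not satisfied.

Notice: 45 days given; 45 required. Satisfied.
Quorum: 33% of 9,689 = 3,197.37, rounded up to 3,198; 4,052 present. Satisfied.
Vote: requires three-fourths of all members (9,689); 3/4 of 9689 = 7266.75, rounded up to 7267, so 7,267 needed; 4,052 in favor. Not satisfied.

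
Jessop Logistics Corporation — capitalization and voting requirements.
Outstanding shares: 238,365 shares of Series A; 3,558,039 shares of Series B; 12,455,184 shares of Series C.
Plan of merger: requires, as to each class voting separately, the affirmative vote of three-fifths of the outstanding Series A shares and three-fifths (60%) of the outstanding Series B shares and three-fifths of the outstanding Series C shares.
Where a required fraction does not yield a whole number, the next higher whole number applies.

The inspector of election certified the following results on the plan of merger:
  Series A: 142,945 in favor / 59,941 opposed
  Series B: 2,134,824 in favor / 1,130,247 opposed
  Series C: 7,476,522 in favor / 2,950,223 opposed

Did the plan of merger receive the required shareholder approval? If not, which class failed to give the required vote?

Not approved — the Series A shares did not give the required vote.

Series A: 3/5 of 238365 = 143019; 143,019 required, 142,945 in favor — not approved.
Series B: 3/5 of 3558039 = 2134823.40, rounded up to 2134824; 2,134,824 required, 2,134,824 in favor — approved.
Series C: 3/5 of 12455184 = 7473110.40, rounded up to 7473111; 7,473,111 required, 7,476,522 in favor — approved.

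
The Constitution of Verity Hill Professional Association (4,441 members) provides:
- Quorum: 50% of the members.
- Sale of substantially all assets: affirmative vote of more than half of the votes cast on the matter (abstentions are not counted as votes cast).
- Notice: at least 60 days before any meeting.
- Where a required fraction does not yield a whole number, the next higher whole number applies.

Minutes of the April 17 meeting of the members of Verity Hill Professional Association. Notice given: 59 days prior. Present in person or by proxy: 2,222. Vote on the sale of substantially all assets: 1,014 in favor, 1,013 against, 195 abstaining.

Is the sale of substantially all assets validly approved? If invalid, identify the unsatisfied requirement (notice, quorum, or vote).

Invalid — notice requirement not satisfied.

Notice: 59 days given; 60 required. Not satisfied.
Quorum: 50% of 4,441 = 2,220.50, rounded up to 2,221; 2,222 present. Satisfied.
Vote: requires a majority of the votes cast (2,222 − 195 abstaining = 2,027); a majority of 2027 is 1014, so 1,014 needed; 1,014 in favor. Satisfied.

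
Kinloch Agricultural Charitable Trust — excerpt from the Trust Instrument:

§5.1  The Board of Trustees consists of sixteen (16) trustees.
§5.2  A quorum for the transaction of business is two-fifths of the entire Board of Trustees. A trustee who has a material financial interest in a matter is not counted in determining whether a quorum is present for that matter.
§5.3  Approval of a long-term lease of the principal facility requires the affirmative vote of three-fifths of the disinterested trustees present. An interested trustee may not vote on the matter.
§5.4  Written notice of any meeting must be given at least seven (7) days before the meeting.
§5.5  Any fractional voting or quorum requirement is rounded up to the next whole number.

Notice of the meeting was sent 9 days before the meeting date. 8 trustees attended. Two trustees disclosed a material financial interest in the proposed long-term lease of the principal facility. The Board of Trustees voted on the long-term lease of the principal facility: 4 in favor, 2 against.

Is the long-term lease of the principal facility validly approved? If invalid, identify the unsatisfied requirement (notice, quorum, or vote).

Invalid — quorum requirement not satisfied.

Notice: 9 days given; 7 required (9 ≥ 7). Satisfied.
Quorum: 8 present, but the 2 interested trustees do not count, leaving 6. Quorum is 7. Not satisfied.
Vote: the long-term lease of the principal facility requires three-fifths of the disinterested trustees present (8 − 2 = 6). 3/5 of 6 = 3.60, rounded up to 4, so 4 affirmative votes are needed; 4 voted in favor. Satisfied. (Moot — without a quorum no business can be validly transacted.)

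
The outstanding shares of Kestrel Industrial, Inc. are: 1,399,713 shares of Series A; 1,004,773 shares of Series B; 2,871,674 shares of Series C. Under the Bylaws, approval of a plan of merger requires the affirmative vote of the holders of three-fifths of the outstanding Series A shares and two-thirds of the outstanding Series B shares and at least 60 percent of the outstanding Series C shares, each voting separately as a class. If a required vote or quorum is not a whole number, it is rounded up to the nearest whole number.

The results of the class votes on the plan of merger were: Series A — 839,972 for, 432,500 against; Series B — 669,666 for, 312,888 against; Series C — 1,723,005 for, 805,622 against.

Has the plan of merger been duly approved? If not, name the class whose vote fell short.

Not approved — the Series B shares did not give the required vote.

Series A: 3/5 of 1399713 = 839827.80, rounded up to 839828; 839,828 required, 839,972 in favor — approved.
Series B: 2/3 of 1004773 = 669848.67, rounded up to 669849; 669,849 required, 669,666 in favor — not approved.
Series C: 3/5 of 2871674 = 1723004.40, rounded up to 1723005; 1,723,005 required, 1,723,005 in favor — approved.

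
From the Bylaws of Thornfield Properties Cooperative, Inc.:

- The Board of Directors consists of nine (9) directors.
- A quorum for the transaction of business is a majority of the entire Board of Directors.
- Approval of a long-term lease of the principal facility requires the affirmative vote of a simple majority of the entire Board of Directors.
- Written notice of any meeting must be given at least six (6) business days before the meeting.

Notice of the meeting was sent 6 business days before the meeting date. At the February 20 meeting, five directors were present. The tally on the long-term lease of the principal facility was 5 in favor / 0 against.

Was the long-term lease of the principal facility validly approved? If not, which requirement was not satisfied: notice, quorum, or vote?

Valid — all requirements satisfied.

Notice: 6 business days given; 6 required (6 ≥ 6). Satisfied.
Quorum: 5 present; quorum is 5. Satisfied.
Vote: the long-term lease of the principal facility requires a majority of the entire Board of Directors (9). A majority of 9 is 5, so 5 affirmative votes are needed; 5 voted in favor. Satisfied.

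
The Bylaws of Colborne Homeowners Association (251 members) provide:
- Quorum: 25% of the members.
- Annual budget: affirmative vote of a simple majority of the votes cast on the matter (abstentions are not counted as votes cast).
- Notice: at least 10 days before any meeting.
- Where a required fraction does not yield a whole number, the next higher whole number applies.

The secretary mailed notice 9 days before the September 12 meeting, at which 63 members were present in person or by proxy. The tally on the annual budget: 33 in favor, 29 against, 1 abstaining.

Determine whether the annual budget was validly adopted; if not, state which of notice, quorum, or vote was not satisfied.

Notice: 9 days given; 10 required. Not satisfied.
Quorum: 25% of 251 = 62.75, rounded up to 63; 63 present. Satisfied.
Vote: requires a majority of the votes cast (63 − 1 abstaining = 62); a majority of 62 is 32, so 32 needed; 33 in favor. Satisfied.

Invalid — notice requirement not satisfied.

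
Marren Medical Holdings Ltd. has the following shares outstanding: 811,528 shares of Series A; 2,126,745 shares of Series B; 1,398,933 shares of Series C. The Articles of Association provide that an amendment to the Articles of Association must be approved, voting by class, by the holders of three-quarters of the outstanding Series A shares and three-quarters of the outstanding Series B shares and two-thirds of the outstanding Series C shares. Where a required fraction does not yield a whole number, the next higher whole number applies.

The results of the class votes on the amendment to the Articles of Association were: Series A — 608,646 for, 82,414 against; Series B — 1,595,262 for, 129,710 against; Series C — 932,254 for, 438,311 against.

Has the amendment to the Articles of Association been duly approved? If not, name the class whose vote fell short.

Not approved — the Series C shares did not give the required vote.

Series A: 3/4 of 811528 = 608646; 608,646 required, 608,646 in favor — approved.
Series B: 3/4 of 2126745 = 1595058.75, rounded up to 1595059; 1,595,059 required, 1,595,262 in favor — approved.
Series C: 2/3 of 1398933 = 932622; 932,622 required, 932,254 in favor — not approved.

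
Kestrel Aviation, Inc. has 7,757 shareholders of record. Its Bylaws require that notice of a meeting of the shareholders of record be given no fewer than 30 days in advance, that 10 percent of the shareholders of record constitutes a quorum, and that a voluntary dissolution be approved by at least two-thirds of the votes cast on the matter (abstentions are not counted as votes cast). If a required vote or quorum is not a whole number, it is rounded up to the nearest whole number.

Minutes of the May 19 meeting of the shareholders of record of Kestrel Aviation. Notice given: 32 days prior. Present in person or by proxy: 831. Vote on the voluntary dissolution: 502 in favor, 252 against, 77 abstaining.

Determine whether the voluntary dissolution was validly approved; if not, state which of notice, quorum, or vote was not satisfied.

Notice: 32 days given; 30 required. Satisfied.
Quorum: 10% of 7,757 = 775.70, rounded up to 776; 831 present. Satisfied.
Vote: requires two-thirds of the votes cast (831 − 77 abstaining = 754); 2/3 of 754 = 502.67, rounded up to 503, so 503 needed; 502 in favor. Not satisfied.

Invalid — vote requirement not satisfied.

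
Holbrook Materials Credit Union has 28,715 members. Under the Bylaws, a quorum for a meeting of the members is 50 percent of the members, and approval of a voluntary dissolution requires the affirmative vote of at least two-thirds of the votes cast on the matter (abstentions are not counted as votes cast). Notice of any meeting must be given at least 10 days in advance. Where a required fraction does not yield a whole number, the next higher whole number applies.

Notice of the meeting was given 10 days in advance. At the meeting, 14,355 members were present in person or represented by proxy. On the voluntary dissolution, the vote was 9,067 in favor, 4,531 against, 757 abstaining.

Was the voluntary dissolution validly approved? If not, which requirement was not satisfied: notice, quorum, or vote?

Notice: 10 days given; 10 required. Satisfied.
Quorum: 50% of 28,715 = 14,357.50, rounded up to 14,358; 14,355 present. Not satisfied.
Vote: requires two-thirds of the votes cast (14,355 − 757 abstaining = 13,598); 2/3 of 13598 = 9065.33, rounded up to 9066, so 9,066 needed; 9,067 in favor. Satisfied.

Invalid — quorum requirement not satisfied.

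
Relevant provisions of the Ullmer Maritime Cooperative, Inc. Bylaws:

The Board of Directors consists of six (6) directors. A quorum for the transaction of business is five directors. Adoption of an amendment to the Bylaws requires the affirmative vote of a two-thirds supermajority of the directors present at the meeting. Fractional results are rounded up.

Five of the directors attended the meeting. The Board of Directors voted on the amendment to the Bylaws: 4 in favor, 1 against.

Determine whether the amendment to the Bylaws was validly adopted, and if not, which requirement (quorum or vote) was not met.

Valid — all requirements satisfied.

Quorum: 5 present; quorum is 5. Satisfied.
Vote: the amendment to the Bylaws requires two-thirds of the directors present (5). 2/3 of 5 = 3.33, rounded up to 4, so 4 affirmative votes are needed; 4 voted in favor. Satisfied.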